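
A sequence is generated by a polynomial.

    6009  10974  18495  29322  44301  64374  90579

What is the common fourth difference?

First differences: 4965, 7521, 10827, 14979, 20073, 26205
Second differences: 2556, 3306, 4152, 5094, 6132
Third differences: 750, 846, 942, 1038
Fourth differences: 96, 96, 96

96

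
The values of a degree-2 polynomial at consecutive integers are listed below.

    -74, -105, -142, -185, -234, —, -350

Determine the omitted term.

Using the first 5 terms:
D1: -31  -37  -43  -49
D2: -6  -6  -6
Constant second difference = -6.
Extend forward: -49 − 6 = -55;  -234 − 55 = -289

-289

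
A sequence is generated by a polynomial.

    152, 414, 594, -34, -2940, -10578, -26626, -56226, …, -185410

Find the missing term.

Using the first 8 terms:
Δ: 262  180  -628  -2906  -7638  -16048  -29600
Δ²: -82  -808  -2278  -4732  -8410  -13552
Δ³: -726  -1470  -2454  -3678  -5142
Δ⁴: -744  -984  -1224  -1464
Δ⁵: -240  -240  -240
Constant fifth difference = -240.
Extend forward: -1464 − 240 = -1704;  -5142 − 1704 = -6846;  -13552 − 6846 = -20398;  -29600 − 20398 = -49998;  -56226 − 49998 = -106224

-106224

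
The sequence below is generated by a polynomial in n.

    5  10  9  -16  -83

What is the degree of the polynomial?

3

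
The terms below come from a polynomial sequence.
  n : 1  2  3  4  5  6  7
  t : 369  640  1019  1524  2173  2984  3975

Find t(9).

271 , 379 , 505 , 649 , 811 , 991
108 , 126 , 144 , 162 , 180
18 , 18 , 18 , 18
Constant third difference = 18, so extend:
180 + 18 = 198;  991 + 198 = 1189;  3975 + 1189 = 5164
198 + 18 = 216;  1189 + 216 = 1405;  5164 + 1405 = 6569

6569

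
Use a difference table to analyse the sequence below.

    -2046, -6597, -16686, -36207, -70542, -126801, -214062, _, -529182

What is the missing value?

-343611

Using the first 7 terms:
First differences: -4551, -10089, -19521, -34335, -56259, -87261
Second differences: -5538, -9432, -14814, -21924, -31002
Third differences: -3894, -5382, -7110, -9078
Fourth differences: -1488, -1728, -1968
Fifth differences: -240, -240
Constant fifth difference = -240.
Extend forward: -1968 − 240 = -2208;  -9078 − 2208 = -11286;  -31002 − 11286 = -42288;  -87261 − 42288 = -129549;  -214062 − 129549 = -343611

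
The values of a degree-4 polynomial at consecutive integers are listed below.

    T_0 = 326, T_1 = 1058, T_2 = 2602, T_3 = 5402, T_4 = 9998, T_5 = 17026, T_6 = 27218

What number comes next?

41402

First differences: 732 , 1544 , 2800 , 4596 , 7028 , 10192
Second differences: 812 , 1256 , 1796 , 2432 , 3164
Third differences: 444 , 540 , 636 , 732
Fourth differences: 96 , 96 , 96
Constant fourth difference = 96, so extend:
732 + 96 = 828;  3164 + 828 = 3992;  10192 + 3992 = 14184;  27218 + 14184 = 41402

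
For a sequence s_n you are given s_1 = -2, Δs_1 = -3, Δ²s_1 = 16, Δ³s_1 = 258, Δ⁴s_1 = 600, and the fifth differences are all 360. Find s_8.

37903

Build the table forward from the leading diagonal:
Δ⁵: 360  360  360  360  360  360  360  360
Δ⁴: 600  960  1320  1680  2040  2400  2760  3120
Δ³: 258  858  1818  3138  4818  6858  9258  12018
Δ²: 16  274  1132  2950  6088  10906  17764  27022
Δ: -3  13  287  1419  4369  10457  21363  39127
s: -2  -5  8  295  1714  6083  16540  37903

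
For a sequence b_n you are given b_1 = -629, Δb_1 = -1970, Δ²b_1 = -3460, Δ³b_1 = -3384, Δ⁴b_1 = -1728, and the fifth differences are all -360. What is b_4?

-20303

Build the table forward from the leading diagonal:
Δ⁵: -360, -360, -360, -360
Δ⁴: -1728, -2088, -2448, -2808
Δ³: -3384, -5112, -7200, -9648
Δ²: -3460, -6844, -11956, -19156
Δ: -1970, -5430, -12274, -24230
b: -629, -2599, -8029, -20303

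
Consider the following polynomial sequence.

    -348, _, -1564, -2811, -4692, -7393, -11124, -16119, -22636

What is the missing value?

Using the last 7 terms:
Δ: -1247  -1881  -2701  -3731  -4995  -6517
Δ²: -634  -820  -1030  -1264  -1522
Δ³: -186  -210  -234  -258
Δ⁴: -24  -24  -24
Constant fourth difference = -24.
Extend backward: -186 + 24 = -162;  -634 + 162 = -472;  -1247 + 472 = -775;  -1564 + 775 = -789

-789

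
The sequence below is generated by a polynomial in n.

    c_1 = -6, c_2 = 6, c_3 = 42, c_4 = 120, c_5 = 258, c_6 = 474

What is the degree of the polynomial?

12, 36, 78, 138, 216
24, 42, 60, 78
18, 18, 18
The third differences are constant, so the polynomial has degree 3.

3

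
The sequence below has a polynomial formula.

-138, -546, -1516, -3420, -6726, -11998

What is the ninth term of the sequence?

-46690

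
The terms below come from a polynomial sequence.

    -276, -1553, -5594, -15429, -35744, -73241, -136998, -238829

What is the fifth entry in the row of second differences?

Δ: -1277, -4041, -9835, -20315, -37497, -63757, -101831
Δ²: -2764, -5794, -10480, -17182, -26260, -38074
Δ³: -3030, -4686, -6702, -9078, -11814
Δ⁴: -1656, -2016, -2376, -2736
Δ⁵: -360, -360, -360

-26260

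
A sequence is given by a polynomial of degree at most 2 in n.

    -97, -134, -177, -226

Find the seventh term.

Δ: -37  -43  -49
Δ²: -6  -6
Constant second difference = -6, so extend:
-49 − 6 = -55;  -226 − 55 = -281
-55 − 6 = -61;  -281 − 61 = -342
-61 − 6 = -67;  -342 − 67 = -409

-409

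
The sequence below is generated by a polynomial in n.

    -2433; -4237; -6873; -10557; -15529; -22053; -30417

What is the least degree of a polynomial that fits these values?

4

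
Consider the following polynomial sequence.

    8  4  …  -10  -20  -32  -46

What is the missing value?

-2

Using the last 4 terms:
Δ: -10  -12  -14
Δ²: -2  -2
Constant second difference = -2.
Extend backward: -10 + 2 = -8;  -10 + 8 = -2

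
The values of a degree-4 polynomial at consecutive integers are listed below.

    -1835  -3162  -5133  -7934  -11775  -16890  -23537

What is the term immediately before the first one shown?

-1327, -1971, -2801, -3841, -5115, -6647
-644, -830, -1040, -1274, -1532
-186, -210, -234, -258
-24, -24, -24
The fourth differences are constant at -24.
Work back: -186 + 24 = -162;  -644 + 162 = -482;  -1327 + 482 = -845;  -1835 + 845 = -990

-990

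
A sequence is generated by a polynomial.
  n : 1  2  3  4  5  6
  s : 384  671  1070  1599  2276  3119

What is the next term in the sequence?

4146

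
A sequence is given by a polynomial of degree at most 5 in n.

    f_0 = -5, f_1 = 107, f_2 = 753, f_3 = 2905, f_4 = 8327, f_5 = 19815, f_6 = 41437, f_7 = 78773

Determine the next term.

139155

Δ: 112  646  2152  5422  11488  21622  37336
Δ²: 534  1506  3270  6066  10134  15714
Δ³: 972  1764  2796  4068  5580
Δ⁴: 792  1032  1272  1512
Δ⁵: 240  240  240
Fifth differences constant at 240.
1512 + 240 = 1752;  5580 + 1752 = 7332;  15714 + 7332 = 23046;  37336 + 23046 = 60382;  78773 + 60382 = 139155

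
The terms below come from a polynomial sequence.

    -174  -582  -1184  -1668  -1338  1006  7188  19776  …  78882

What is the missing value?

42202

Using the first 8 terms:
-408  -602  -484  330  2344  6182  12588
-194  118  814  2014  3838  6406
312  696  1200  1824  2568
384  504  624  744
120  120  120
Constant fifth difference = 120.
Extend forward: 744 + 120 = 864;  2568 + 864 = 3432;  6406 + 3432 = 9838;  12588 + 9838 = 22426;  19776 + 22426 = 42202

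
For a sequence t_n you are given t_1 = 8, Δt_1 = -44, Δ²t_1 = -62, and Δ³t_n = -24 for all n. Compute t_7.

-1666

Build the table forward from the leading diagonal:
D3: -24, -24, -24, -24, -24, -24, -24
D2: -62, -86, -110, -134, -158, -182, -206
D1: -44, -106, -192, -302, -436, -594, -776
t: 8, -36, -142, -334, -636, -1072, -1666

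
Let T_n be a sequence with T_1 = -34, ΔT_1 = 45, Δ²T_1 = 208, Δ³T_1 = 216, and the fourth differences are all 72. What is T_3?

Build the table forward from the leading diagonal:
Fourth differences: 72, 72, 72
Third differences: 216, 288, 360
Second differences: 208, 424, 712
First differences: 45, 253, 677
T: -34, 11, 264

264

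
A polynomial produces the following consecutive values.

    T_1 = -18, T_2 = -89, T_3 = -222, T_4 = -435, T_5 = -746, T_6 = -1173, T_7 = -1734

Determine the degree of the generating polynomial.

3

Δ: -71, -133, -213, -311, -427, -561
Δ²: -62, -80, -98, -116, -134
Δ³: -18, -18, -18, -18
The third differences are constant, so the polynomial has degree 3.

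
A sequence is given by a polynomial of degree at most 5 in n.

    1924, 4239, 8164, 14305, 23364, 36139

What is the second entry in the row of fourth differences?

First differences: 2315, 3925, 6141, 9059, 12775
Second differences: 1610, 2216, 2918, 3716
Third differences: 606, 702, 798
Fourth differences: 96, 96

96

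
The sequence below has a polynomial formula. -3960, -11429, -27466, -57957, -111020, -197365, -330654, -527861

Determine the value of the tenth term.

-1200645

D1: -7469, -16037, -30491, -53063, -86345, -133289, -197207
D2: -8568, -14454, -22572, -33282, -46944, -63918
D3: -5886, -8118, -10710, -13662, -16974
D4: -2232, -2592, -2952, -3312
D5: -360, -360, -360
Fifth differences constant at -360.
-3312 − 360 = -3672;  -16974 − 3672 = -20646;  -63918 − 20646 = -84564;  -197207 − 84564 = -281771;  -527861 − 281771 = -809632
-3672 − 360 = -4032;  -20646 − 4032 = -24678;  -84564 − 24678 = -109242;  -281771 − 109242 = -391013;  -809632 − 391013 = -1200645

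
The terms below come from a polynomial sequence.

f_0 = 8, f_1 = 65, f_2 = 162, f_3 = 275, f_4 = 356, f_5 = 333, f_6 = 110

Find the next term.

-433

Δ: 57, 97, 113, 81, -23, -223
Δ²: 40, 16, -32, -104, -200
Δ³: -24, -48, -72, -96
Δ⁴: -24, -24, -24
Constant fourth difference = -24, so extend:
-96 − 24 = -120;  -200 − 120 = -320;  -223 − 320 = -543;  110 − 543 = -433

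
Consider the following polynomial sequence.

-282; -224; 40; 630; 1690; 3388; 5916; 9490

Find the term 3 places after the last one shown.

D1: 58  264  590  1060  1698  2528  3574
D2: 206  326  470  638  830  1046
D3: 120  144  168  192  216
D4: 24  24  24  24
Fourth differences constant at 24.
216 + 24 = 240;  1046 + 240 = 1286;  3574 + 1286 = 4860;  9490 + 4860 = 14350
240 + 24 = 264;  1286 + 264 = 1550;  4860 + 1550 = 6410;  14350 + 6410 = 20760
264 + 24 = 288;  1550 + 288 = 1838;  6410 + 1838 = 8248;  20760 + 8248 = 29008

29008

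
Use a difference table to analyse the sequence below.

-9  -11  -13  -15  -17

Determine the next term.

-19

First differences: -2 , -2 , -2 , -2
Constant first difference = -2, so extend:
-17 − 2 = -19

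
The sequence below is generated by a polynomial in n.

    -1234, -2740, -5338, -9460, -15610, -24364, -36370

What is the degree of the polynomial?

4

First differences: -1506, -2598, -4122, -6150, -8754, -12006
Second differences: -1092, -1524, -2028, -2604, -3252
Third differences: -432, -504, -576, -648
Fourth differences: -72, -72, -72
The fourth differences are constant, so the polynomial has degree 4.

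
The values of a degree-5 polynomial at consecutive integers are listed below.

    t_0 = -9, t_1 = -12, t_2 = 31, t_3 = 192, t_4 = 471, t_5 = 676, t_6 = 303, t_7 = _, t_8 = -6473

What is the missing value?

-1584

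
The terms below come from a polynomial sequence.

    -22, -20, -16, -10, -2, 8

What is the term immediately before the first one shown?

-22

First differences: 2  4  6  8  10
Second differences: 2  2  2  2
The second differences are constant at 2.
Work back: 2 − 2 = 0;  -22 + 0 = -22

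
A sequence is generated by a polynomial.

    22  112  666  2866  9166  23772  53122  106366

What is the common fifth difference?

480

Δ: 90, 554, 2200, 6300, 14606, 29350, 53244
Δ²: 464, 1646, 4100, 8306, 14744, 23894
Δ³: 1182, 2454, 4206, 6438, 9150
Δ⁴: 1272, 1752, 2232, 2712
Δ⁵: 480, 480, 480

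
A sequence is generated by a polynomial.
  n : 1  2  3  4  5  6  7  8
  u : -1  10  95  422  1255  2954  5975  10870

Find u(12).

63590

First differences: 11, 85, 327, 833, 1699, 3021, 4895
Second differences: 74, 242, 506, 866, 1322, 1874
Third differences: 168, 264, 360, 456, 552
Fourth differences: 96, 96, 96, 96
Constant fourth difference = 96, so extend:
552 + 96 = 648;  1874 + 648 = 2522;  4895 + 2522 = 7417;  10870 + 7417 = 18287
648 + 96 = 744;  2522 + 744 = 3266;  7417 + 3266 = 10683;  18287 + 10683 = 28970
744 + 96 = 840;  3266 + 840 = 4106;  10683 + 4106 = 14789;  28970 + 14789 = 43759
840 + 96 = 936;  4106 + 936 = 5042;  14789 + 5042 = 19831;  43759 + 19831 = 63590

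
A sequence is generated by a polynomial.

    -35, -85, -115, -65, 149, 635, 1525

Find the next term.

2975

-50 , -30 , 50 , 214 , 486 , 890
20 , 80 , 164 , 272 , 404
60 , 84 , 108 , 132
24 , 24 , 24
The fourth differences are constant (24).
132 + 24 = 156;  404 + 156 = 560;  890 + 560 = 1450;  1525 + 1450 = 2975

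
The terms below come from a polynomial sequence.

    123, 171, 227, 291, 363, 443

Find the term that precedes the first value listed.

83

D1: 48, 56, 64, 72, 80
D2: 8, 8, 8, 8
The second differences are constant at 8.
Work back: 48 − 8 = 40;  123 − 40 = 83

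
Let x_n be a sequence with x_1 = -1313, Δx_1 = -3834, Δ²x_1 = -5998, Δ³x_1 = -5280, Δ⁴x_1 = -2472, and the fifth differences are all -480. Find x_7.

Build the table forward from the leading diagonal:
Fifth differences: -480, -480, -480, -480, -480, -480, -480
Fourth differences: -2472, -2952, -3432, -3912, -4392, -4872, -5352
Third differences: -5280, -7752, -10704, -14136, -18048, -22440, -27312
Second differences: -5998, -11278, -19030, -29734, -43870, -61918, -84358
First differences: -3834, -9832, -21110, -40140, -69874, -113744, -175662
x: -1313, -5147, -14979, -36089, -76229, -146103, -259847

-259847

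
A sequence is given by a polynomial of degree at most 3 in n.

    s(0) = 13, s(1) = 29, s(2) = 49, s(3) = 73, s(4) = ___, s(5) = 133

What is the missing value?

101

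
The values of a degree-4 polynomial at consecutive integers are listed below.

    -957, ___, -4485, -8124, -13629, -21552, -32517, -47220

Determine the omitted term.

Using the last 6 terms:
Δ: -3639, -5505, -7923, -10965, -14703
Δ²: -1866, -2418, -3042, -3738
Δ³: -552, -624, -696
Δ⁴: -72, -72
Constant fourth difference = -72.
Extend backward: -552 + 72 = -480;  -1866 + 480 = -1386;  -3639 + 1386 = -2253;  -4485 + 2253 = -2232

-2232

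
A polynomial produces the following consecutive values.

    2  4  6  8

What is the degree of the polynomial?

2, 2, 2
The first differences are constant, so the polynomial has degree 1.

1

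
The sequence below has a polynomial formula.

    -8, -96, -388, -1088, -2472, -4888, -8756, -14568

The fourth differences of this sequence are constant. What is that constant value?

First differences: -88, -292, -700, -1384, -2416, -3868, -5812
Second differences: -204, -408, -684, -1032, -1452, -1944
Third differences: -204, -276, -348, -420, -492
Fourth differences: -72, -72, -72, -72

-72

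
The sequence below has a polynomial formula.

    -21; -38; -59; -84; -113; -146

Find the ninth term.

-269

D1: -17  -21  -25  -29  -33
D2: -4  -4  -4  -4
The second differences are constant (-4).
-33 − 4 = -37;  -146 − 37 = -183
-37 − 4 = -41;  -183 − 41 = -224
-41 − 4 = -45;  -224 − 45 = -269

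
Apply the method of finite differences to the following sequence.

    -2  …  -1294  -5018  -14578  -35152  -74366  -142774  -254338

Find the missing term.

Using the last 7 terms:
-3724, -9560, -20574, -39214, -68408, -111564
-5836, -11014, -18640, -29194, -43156
-5178, -7626, -10554, -13962
-2448, -2928, -3408
-480, -480
Constant fifth difference = -480.
Extend backward: -2448 + 480 = -1968;  -5178 + 1968 = -3210;  -5836 + 3210 = -2626;  -3724 + 2626 = -1098;  -1294 + 1098 = -196

-196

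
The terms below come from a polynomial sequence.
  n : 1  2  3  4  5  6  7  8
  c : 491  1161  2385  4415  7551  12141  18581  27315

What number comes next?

First differences: 670, 1224, 2030, 3136, 4590, 6440, 8734
Second differences: 554, 806, 1106, 1454, 1850, 2294
Third differences: 252, 300, 348, 396, 444
Fourth differences: 48, 48, 48, 48
Fourth differences constant at 48.
444 + 48 = 492;  2294 + 492 = 2786;  8734 + 2786 = 11520;  27315 + 11520 = 38835

38835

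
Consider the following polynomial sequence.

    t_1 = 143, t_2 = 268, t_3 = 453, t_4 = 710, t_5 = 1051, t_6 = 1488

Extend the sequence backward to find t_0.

66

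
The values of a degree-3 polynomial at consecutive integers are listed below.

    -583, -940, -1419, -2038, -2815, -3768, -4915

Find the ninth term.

-7863

D1: -357 , -479 , -619 , -777 , -953 , -1147
D2: -122 , -140 , -158 , -176 , -194
D3: -18 , -18 , -18 , -18
The third differences are constant (-18).
-194 − 18 = -212;  -1147 − 212 = -1359;  -4915 − 1359 = -6274
-212 − 18 = -230;  -1359 − 230 = -1589;  -6274 − 1589 = -7863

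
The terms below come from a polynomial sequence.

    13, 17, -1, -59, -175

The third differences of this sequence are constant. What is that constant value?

-18

Δ: 4, -18, -58, -116
Δ²: -22, -40, -58
Δ³: -18, -18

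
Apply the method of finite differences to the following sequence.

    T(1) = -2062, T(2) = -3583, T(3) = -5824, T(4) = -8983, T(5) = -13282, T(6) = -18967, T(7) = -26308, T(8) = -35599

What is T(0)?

-1087

D1: -1521, -2241, -3159, -4299, -5685, -7341, -9291
D2: -720, -918, -1140, -1386, -1656, -1950
D3: -198, -222, -246, -270, -294
D4: -24, -24, -24, -24
The fourth differences are constant at -24.
Work back: -198 + 24 = -174;  -720 + 174 = -546;  -1521 + 546 = -975;  -2062 + 975 = -1087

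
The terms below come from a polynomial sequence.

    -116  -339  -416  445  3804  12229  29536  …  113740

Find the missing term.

61029

Using the first 7 terms:
Δ: -223, -77, 861, 3359, 8425, 17307
Δ²: 146, 938, 2498, 5066, 8882
Δ³: 792, 1560, 2568, 3816
Δ⁴: 768, 1008, 1248
Δ⁵: 240, 240
Constant fifth difference = 240.
Extend forward: 1248 + 240 = 1488;  3816 + 1488 = 5304;  8882 + 5304 = 14186;  17307 + 14186 = 31493;  29536 + 31493 = 61029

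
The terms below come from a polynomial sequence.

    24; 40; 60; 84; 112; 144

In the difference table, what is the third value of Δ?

D1: 16, 20, 24, 28, 32
D2: 4, 4, 4, 4

24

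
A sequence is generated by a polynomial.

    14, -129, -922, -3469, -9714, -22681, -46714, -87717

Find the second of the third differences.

-1944

Δ: -143, -793, -2547, -6245, -12967, -24033, -41003
Δ²: -650, -1754, -3698, -6722, -11066, -16970
Δ³: -1104, -1944, -3024, -4344, -5904
Δ⁴: -840, -1080, -1320, -1560
Δ⁵: -240, -240, -240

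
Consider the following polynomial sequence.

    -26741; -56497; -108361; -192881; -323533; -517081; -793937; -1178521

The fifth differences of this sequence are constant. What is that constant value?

-360

D1: -29756, -51864, -84520, -130652, -193548, -276856, -384584
D2: -22108, -32656, -46132, -62896, -83308, -107728
D3: -10548, -13476, -16764, -20412, -24420
D4: -2928, -3288, -3648, -4008
D5: -360, -360, -360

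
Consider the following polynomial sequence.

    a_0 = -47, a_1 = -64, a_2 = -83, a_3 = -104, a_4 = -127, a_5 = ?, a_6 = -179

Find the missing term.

Using the first 5 terms:
D1: -17  -19  -21  -23
D2: -2  -2  -2
Constant second difference = -2.
Extend forward: -23 − 2 = -25;  -127 − 25 = -152

-152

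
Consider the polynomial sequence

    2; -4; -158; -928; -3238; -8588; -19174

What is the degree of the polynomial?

First differences: -6, -154, -770, -2310, -5350, -10586
Second differences: -148, -616, -1540, -3040, -5236
Third differences: -468, -924, -1500, -2196
Fourth differences: -456, -576, -696
Fifth differences: -120, -120
The fifth differences are constant, so the polynomial has degree 5.

5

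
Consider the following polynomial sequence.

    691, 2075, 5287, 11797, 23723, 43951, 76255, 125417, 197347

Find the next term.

299203

1384  3212  6510  11926  20228  32304  49162  71930
1828  3298  5416  8302  12076  16858  22768
1470  2118  2886  3774  4782  5910
648  768  888  1008  1128
120  120  120  120
Constant fifth difference = 120, so extend:
1128 + 120 = 1248;  5910 + 1248 = 7158;  22768 + 7158 = 29926;  71930 + 29926 = 101856;  197347 + 101856 = 299203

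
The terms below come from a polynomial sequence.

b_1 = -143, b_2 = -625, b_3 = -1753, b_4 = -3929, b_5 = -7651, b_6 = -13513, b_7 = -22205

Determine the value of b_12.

Δ: -482 , -1128 , -2176 , -3722 , -5862 , -8692
Δ²: -646 , -1048 , -1546 , -2140 , -2830
Δ³: -402 , -498 , -594 , -690
Δ⁴: -96 , -96 , -96
The fourth differences are constant (-96).
-690 − 96 = -786;  -2830 − 786 = -3616;  -8692 − 3616 = -12308;  -22205 − 12308 = -34513
-786 − 96 = -882;  -3616 − 882 = -4498;  -12308 − 4498 = -16806;  -34513 − 16806 = -51319
-882 − 96 = -978;  -4498 − 978 = -5476;  -16806 − 5476 = -22282;  -51319 − 22282 = -73601
-978 − 96 = -1074;  -5476 − 1074 = -6550;  -22282 − 6550 = -28832;  -73601 − 28832 = -102433
-1074 − 96 = -1170;  -6550 − 1170 = -7720;  -28832 − 7720 = -36552;  -102433 − 36552 = -138985

-138985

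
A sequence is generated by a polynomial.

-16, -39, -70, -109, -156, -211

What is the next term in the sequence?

-23  -31  -39  -47  -55
-8  -8  -8  -8
Second differences constant at -8.
-55 − 8 = -63;  -211 − 63 = -274

-274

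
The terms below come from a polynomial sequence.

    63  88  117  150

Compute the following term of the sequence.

187

25, 29, 33
4, 4
The second differences are constant (4).
33 + 4 = 37;  150 + 37 = 187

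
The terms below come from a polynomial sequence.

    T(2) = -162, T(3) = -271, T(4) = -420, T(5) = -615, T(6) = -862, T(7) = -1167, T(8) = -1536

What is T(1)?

-109, -149, -195, -247, -305, -369
-40, -46, -52, -58, -64
-6, -6, -6, -6
The third differences are constant at -6.
Work back: -40 + 6 = -34;  -109 + 34 = -75;  -162 + 75 = -87

-87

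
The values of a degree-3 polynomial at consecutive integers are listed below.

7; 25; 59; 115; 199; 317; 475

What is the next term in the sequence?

18, 34, 56, 84, 118, 158
16, 22, 28, 34, 40
6, 6, 6, 6
Constant third difference = 6, so extend:
40 + 6 = 46;  158 + 46 = 204;  475 + 204 = 679

679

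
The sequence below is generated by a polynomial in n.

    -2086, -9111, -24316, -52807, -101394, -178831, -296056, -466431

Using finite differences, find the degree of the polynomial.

D1: -7025, -15205, -28491, -48587, -77437, -117225, -170375
D2: -8180, -13286, -20096, -28850, -39788, -53150
D3: -5106, -6810, -8754, -10938, -13362
D4: -1704, -1944, -2184, -2424
D5: -240, -240, -240
The fifth differences are constant, so the polynomial has degree 5.

5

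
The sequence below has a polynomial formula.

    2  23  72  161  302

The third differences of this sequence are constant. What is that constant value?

D1: 21, 49, 89, 141
D2: 28, 40, 52
D3: 12, 12

12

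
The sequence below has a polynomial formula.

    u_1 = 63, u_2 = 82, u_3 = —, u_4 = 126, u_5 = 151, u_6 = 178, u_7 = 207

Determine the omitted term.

103

Using the last 4 terms:
Δ: 25  27  29
Δ²: 2  2
Constant second difference = 2.
Extend backward: 25 − 2 = 23;  126 − 23 = 103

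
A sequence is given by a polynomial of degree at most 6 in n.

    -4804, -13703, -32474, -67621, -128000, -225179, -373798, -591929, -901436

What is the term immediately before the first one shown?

-1265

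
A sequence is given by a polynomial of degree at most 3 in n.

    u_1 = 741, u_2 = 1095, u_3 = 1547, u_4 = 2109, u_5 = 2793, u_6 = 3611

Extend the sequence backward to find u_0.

473

Δ: 354, 452, 562, 684, 818
Δ²: 98, 110, 122, 134
Δ³: 12, 12, 12
The third differences are constant at 12.
Work back: 98 − 12 = 86;  354 − 86 = 268;  741 − 268 = 473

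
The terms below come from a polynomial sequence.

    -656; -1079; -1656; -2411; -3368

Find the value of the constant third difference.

-24

Δ: -423, -577, -755, -957
Δ²: -154, -178, -202
Δ³: -24, -24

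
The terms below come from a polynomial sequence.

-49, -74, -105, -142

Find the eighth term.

-350

First differences: -25  -31  -37
Second differences: -6  -6
Constant second difference = -6, so extend:
-37 − 6 = -43;  -142 − 43 = -185
-43 − 6 = -49;  -185 − 49 = -234
-49 − 6 = -55;  -234 − 55 = -289
-55 − 6 = -61;  -289 − 61 = -350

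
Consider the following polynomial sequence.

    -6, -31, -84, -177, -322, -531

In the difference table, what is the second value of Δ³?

-12

First differences: -25, -53, -93, -145, -209
Second differences: -28, -40, -52, -64
Third differences: -12, -12, -12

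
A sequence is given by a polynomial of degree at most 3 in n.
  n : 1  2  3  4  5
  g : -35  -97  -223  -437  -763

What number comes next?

D1: -62 , -126 , -214 , -326
D2: -64 , -88 , -112
D3: -24 , -24
The third differences are constant (-24).
-112 − 24 = -136;  -326 − 136 = -462;  -763 − 462 = -1225

-1225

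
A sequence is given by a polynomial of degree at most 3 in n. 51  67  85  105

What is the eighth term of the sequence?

D1: 16 , 18 , 20
D2: 2 , 2
Second differences constant at 2.
20 + 2 = 22;  105 + 22 = 127
22 + 2 = 24;  127 + 24 = 151
24 + 2 = 26;  151 + 26 = 177
26 + 2 = 28;  177 + 28 = 205

205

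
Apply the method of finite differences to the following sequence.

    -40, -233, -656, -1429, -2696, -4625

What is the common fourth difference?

-24

First differences: -193, -423, -773, -1267, -1929
Second differences: -230, -350, -494, -662
Third differences: -120, -144, -168
Fourth differences: -24, -24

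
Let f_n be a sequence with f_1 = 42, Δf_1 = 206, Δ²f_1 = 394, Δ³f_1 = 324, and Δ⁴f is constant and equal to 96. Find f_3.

Build the table forward from the leading diagonal:
D4: 96  96  96
D3: 324  420  516
D2: 394  718  1138
D1: 206  600  1318
f: 42  248  848

848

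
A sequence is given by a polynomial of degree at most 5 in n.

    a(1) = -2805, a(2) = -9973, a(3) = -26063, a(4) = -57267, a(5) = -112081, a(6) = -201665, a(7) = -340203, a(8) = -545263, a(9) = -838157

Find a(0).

Δ: -7168, -16090, -31204, -54814, -89584, -138538, -205060, -292894
Δ²: -8922, -15114, -23610, -34770, -48954, -66522, -87834
Δ³: -6192, -8496, -11160, -14184, -17568, -21312
Δ⁴: -2304, -2664, -3024, -3384, -3744
Δ⁵: -360, -360, -360, -360
The fifth differences are constant at -360.
Work back: -2304 + 360 = -1944;  -6192 + 1944 = -4248;  -8922 + 4248 = -4674;  -7168 + 4674 = -2494;  -2805 + 2494 = -311

-311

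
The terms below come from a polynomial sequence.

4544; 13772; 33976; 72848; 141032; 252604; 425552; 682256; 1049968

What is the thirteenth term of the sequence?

4373336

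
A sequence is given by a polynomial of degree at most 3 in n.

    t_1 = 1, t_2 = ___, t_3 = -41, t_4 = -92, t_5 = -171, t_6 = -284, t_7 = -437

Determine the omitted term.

-12

Using the last 5 terms:
First differences: -51, -79, -113, -153
Second differences: -28, -34, -40
Third differences: -6, -6
Constant third difference = -6.
Extend backward: -28 + 6 = -22;  -51 + 22 = -29;  -41 + 29 = -12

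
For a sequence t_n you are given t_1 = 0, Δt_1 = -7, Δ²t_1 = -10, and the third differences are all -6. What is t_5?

-112

Build the table forward from the leading diagonal:
D3: -6  -6  -6  -6  -6
D2: -10  -16  -22  -28  -34
D1: -7  -17  -33  -55  -83
t: 0  -7  -24  -57  -112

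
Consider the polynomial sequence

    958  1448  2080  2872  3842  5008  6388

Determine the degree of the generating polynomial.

3

D1: 490, 632, 792, 970, 1166, 1380
D2: 142, 160, 178, 196, 214
D3: 18, 18, 18, 18
The third differences are constant, so the polynomial has degree 3.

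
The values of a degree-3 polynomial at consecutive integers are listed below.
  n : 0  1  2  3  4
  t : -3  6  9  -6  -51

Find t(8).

-771

D1: 9  3  -15  -45
D2: -6  -18  -30
D3: -12  -12
Constant third difference = -12, so extend:
-30 − 12 = -42;  -45 − 42 = -87;  -51 − 87 = -138
-42 − 12 = -54;  -87 − 54 = -141;  -138 − 141 = -279
-54 − 12 = -66;  -141 − 66 = -207;  -279 − 207 = -486
-66 − 12 = -78;  -207 − 78 = -285;  -486 − 285 = -771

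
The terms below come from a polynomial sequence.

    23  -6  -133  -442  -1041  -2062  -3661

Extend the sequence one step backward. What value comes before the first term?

14

D1: -29, -127, -309, -599, -1021, -1599
D2: -98, -182, -290, -422, -578
D3: -84, -108, -132, -156
D4: -24, -24, -24
The fourth differences are constant at -24.
Work back: -84 + 24 = -60;  -98 + 60 = -38;  -29 + 38 = 9;  23 − 9 = 14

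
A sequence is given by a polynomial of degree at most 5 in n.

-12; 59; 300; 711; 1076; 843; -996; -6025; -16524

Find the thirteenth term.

D1: 71, 241, 411, 365, -233, -1839, -5029, -10499
D2: 170, 170, -46, -598, -1606, -3190, -5470
D3: 0, -216, -552, -1008, -1584, -2280
D4: -216, -336, -456, -576, -696
D5: -120, -120, -120, -120
The fifth differences are constant (-120).
-696 − 120 = -816;  -2280 − 816 = -3096;  -5470 − 3096 = -8566;  -10499 − 8566 = -19065;  -16524 − 19065 = -35589
-816 − 120 = -936;  -3096 − 936 = -4032;  -8566 − 4032 = -12598;  -19065 − 12598 = -31663;  -35589 − 31663 = -67252
-936 − 120 = -1056;  -4032 − 1056 = -5088;  -12598 − 5088 = -17686;  -31663 − 17686 = -49349;  -67252 − 49349 = -116601
-1056 − 120 = -1176;  -5088 − 1176 = -6264;  -17686 − 6264 = -23950;  -49349 − 23950 = -73299;  -116601 − 73299 = -189900

-189900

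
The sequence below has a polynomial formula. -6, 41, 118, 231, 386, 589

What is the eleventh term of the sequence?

2534

47 , 77 , 113 , 155 , 203
30 , 36 , 42 , 48
6 , 6 , 6
Third differences constant at 6.
48 + 6 = 54;  203 + 54 = 257;  589 + 257 = 846
54 + 6 = 60;  257 + 60 = 317;  846 + 317 = 1163
60 + 6 = 66;  317 + 66 = 383;  1163 + 383 = 1546
66 + 6 = 72;  383 + 72 = 455;  1546 + 455 = 2001
72 + 6 = 78;  455 + 78 = 533;  2001 + 533 = 2534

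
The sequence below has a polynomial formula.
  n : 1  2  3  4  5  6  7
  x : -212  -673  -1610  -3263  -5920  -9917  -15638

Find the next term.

-23515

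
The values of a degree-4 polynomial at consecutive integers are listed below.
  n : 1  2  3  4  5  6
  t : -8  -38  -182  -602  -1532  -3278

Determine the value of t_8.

First differences: -30 , -144 , -420 , -930 , -1746
Second differences: -114 , -276 , -510 , -816
Third differences: -162 , -234 , -306
Fourth differences: -72 , -72
The fourth differences are constant (-72).
-306 − 72 = -378;  -816 − 378 = -1194;  -1746 − 1194 = -2940;  -3278 − 2940 = -6218
-378 − 72 = -450;  -1194 − 450 = -1644;  -2940 − 1644 = -4584;  -6218 − 4584 = -10802

-10802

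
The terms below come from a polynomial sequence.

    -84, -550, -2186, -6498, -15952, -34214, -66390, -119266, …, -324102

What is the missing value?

-201548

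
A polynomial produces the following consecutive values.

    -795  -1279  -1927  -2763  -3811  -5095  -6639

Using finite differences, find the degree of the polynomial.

Δ: -484, -648, -836, -1048, -1284, -1544
Δ²: -164, -188, -212, -236, -260
Δ³: -24, -24, -24, -24
The third differences are constant, so the polynomial has degree 3.

3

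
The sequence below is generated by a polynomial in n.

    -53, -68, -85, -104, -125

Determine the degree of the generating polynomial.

2

Δ: -15, -17, -19, -21
Δ²: -2, -2, -2
The second differences are constant, so the polynomial has degree 2.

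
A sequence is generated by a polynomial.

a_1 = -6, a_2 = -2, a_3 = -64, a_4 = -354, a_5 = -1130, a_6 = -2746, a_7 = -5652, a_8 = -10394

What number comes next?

-17614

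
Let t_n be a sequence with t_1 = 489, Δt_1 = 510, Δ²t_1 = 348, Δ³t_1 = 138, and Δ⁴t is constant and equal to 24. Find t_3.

1857

Build the table forward from the leading diagonal:
Δ⁴: 24  24  24
Δ³: 138  162  186
Δ²: 348  486  648
Δ: 510  858  1344
t: 489  999  1857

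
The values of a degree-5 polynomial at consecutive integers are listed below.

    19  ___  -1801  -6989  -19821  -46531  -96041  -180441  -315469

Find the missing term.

Using the last 7 terms:
-5188, -12832, -26710, -49510, -84400, -135028
-7644, -13878, -22800, -34890, -50628
-6234, -8922, -12090, -15738
-2688, -3168, -3648
-480, -480
Constant fifth difference = -480.
Extend backward: -2688 + 480 = -2208;  -6234 + 2208 = -4026;  -7644 + 4026 = -3618;  -5188 + 3618 = -1570;  -1801 + 1570 = -231

-231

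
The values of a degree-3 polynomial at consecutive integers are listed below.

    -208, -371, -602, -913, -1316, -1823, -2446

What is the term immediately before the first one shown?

Δ: -163  -231  -311  -403  -507  -623
Δ²: -68  -80  -92  -104  -116
Δ³: -12  -12  -12  -12
The third differences are constant at -12.
Work back: -68 + 12 = -56;  -163 + 56 = -107;  -208 + 107 = -101

-101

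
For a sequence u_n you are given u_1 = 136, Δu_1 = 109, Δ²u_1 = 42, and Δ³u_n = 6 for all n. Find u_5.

Build the table forward from the leading diagonal:
D3: 6, 6, 6, 6, 6
D2: 42, 48, 54, 60, 66
D1: 109, 151, 199, 253, 313
u: 136, 245, 396, 595, 848

848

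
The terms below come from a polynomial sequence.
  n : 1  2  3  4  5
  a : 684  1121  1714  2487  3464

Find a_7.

First differences: 437, 593, 773, 977
Second differences: 156, 180, 204
Third differences: 24, 24
Constant third difference = 24, so extend:
204 + 24 = 228;  977 + 228 = 1205;  3464 + 1205 = 4669
228 + 24 = 252;  1205 + 252 = 1457;  4669 + 1457 = 6126

6126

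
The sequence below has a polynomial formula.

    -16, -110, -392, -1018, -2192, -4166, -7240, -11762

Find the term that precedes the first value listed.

-2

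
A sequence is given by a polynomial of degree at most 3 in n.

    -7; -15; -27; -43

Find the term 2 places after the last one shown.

D1: -8  -12  -16
D2: -4  -4
Constant second difference = -4, so extend:
-16 − 4 = -20;  -43 − 20 = -63
-20 − 4 = -24;  -63 − 24 = -87

-87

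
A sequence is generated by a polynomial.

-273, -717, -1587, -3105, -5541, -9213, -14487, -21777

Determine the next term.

Δ: -444, -870, -1518, -2436, -3672, -5274, -7290
Δ²: -426, -648, -918, -1236, -1602, -2016
Δ³: -222, -270, -318, -366, -414
Δ⁴: -48, -48, -48, -48
Constant fourth difference = -48, so extend:
-414 − 48 = -462;  -2016 − 462 = -2478;  -7290 − 2478 = -9768;  -21777 − 9768 = -31545

-31545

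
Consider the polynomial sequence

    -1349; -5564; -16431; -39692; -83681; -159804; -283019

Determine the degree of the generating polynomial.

D1: -4215, -10867, -23261, -43989, -76123, -123215
D2: -6652, -12394, -20728, -32134, -47092
D3: -5742, -8334, -11406, -14958
D4: -2592, -3072, -3552
D5: -480, -480
The fifth differences are constant, so the polynomial has degree 5.

5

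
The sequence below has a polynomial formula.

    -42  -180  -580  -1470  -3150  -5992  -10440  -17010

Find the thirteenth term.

D1: -138  -400  -890  -1680  -2842  -4448  -6570
D2: -262  -490  -790  -1162  -1606  -2122
D3: -228  -300  -372  -444  -516
D4: -72  -72  -72  -72
Constant fourth difference = -72, so extend:
-516 − 72 = -588;  -2122 − 588 = -2710;  -6570 − 2710 = -9280;  -17010 − 9280 = -26290
-588 − 72 = -660;  -2710 − 660 = -3370;  -9280 − 3370 = -12650;  -26290 − 12650 = -38940
-660 − 72 = -732;  -3370 − 732 = -4102;  -12650 − 4102 = -16752;  -38940 − 16752 = -55692
-732 − 72 = -804;  -4102 − 804 = -4906;  -16752 − 4906 = -21658;  -55692 − 21658 = -77350
-804 − 72 = -876;  -4906 − 876 = -5782;  -21658 − 5782 = -27440;  -77350 − 27440 = -104790

-104790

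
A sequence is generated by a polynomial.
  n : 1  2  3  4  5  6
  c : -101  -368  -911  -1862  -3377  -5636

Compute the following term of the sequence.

Δ: -267, -543, -951, -1515, -2259
Δ²: -276, -408, -564, -744
Δ³: -132, -156, -180
Δ⁴: -24, -24
Constant fourth difference = -24, so extend:
-180 − 24 = -204;  -744 − 204 = -948;  -2259 − 948 = -3207;  -5636 − 3207 = -8843

-8843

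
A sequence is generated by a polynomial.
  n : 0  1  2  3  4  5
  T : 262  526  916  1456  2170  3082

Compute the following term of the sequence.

4216

Δ: 264, 390, 540, 714, 912
Δ²: 126, 150, 174, 198
Δ³: 24, 24, 24
Third differences constant at 24.
198 + 24 = 222;  912 + 222 = 1134;  3082 + 1134 = 4216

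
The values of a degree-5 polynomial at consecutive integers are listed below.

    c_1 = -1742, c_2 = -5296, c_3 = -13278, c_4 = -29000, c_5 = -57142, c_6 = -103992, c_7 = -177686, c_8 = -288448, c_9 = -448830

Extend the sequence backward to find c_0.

-432

D1: -3554  -7982  -15722  -28142  -46850  -73694  -110762  -160382
D2: -4428  -7740  -12420  -18708  -26844  -37068  -49620
D3: -3312  -4680  -6288  -8136  -10224  -12552
D4: -1368  -1608  -1848  -2088  -2328
D5: -240  -240  -240  -240
The fifth differences are constant at -240.
Work back: -1368 + 240 = -1128;  -3312 + 1128 = -2184;  -4428 + 2184 = -2244;  -3554 + 2244 = -1310;  -1742 + 1310 = -432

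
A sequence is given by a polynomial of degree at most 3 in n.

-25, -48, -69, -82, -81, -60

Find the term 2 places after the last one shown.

66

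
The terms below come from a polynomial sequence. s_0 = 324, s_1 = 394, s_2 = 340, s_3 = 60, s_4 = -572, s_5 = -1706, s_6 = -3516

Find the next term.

-6200

Δ: 70, -54, -280, -632, -1134, -1810
Δ²: -124, -226, -352, -502, -676
Δ³: -102, -126, -150, -174
Δ⁴: -24, -24, -24
The fourth differences are constant (-24).
-174 − 24 = -198;  -676 − 198 = -874;  -1810 − 874 = -2684;  -3516 − 2684 = -6200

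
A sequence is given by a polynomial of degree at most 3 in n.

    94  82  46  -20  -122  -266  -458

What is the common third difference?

-6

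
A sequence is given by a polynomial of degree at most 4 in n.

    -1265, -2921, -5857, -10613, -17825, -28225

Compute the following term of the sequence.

-42641

First differences: -1656  -2936  -4756  -7212  -10400
Second differences: -1280  -1820  -2456  -3188
Third differences: -540  -636  -732
Fourth differences: -96  -96
Fourth differences constant at -96.
-732 − 96 = -828;  -3188 − 828 = -4016;  -10400 − 4016 = -14416;  -28225 − 14416 = -42641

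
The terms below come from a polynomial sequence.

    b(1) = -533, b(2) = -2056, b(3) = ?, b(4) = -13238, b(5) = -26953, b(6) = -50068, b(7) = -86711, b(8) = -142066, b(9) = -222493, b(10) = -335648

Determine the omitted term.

-5731

Using the last 7 terms:
Δ: -13715, -23115, -36643, -55355, -80427, -113155
Δ²: -9400, -13528, -18712, -25072, -32728
Δ³: -4128, -5184, -6360, -7656
Δ⁴: -1056, -1176, -1296
Δ⁵: -120, -120
Constant fifth difference = -120.
Extend backward: -1056 + 120 = -936;  -4128 + 936 = -3192;  -9400 + 3192 = -6208;  -13715 + 6208 = -7507;  -13238 + 7507 = -5731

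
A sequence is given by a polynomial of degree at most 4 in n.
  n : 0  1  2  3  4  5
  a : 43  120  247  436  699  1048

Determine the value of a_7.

2052

First differences: 77, 127, 189, 263, 349
Second differences: 50, 62, 74, 86
Third differences: 12, 12, 12
The third differences are constant (12).
86 + 12 = 98;  349 + 98 = 447;  1048 + 447 = 1495
98 + 12 = 110;  447 + 110 = 557;  1495 + 557 = 2052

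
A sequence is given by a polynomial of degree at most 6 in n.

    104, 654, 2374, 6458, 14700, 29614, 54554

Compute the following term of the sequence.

D1: 550  1720  4084  8242  14914  24940
D2: 1170  2364  4158  6672  10026
D3: 1194  1794  2514  3354
D4: 600  720  840
D5: 120  120
The fifth differences are constant (120).
840 + 120 = 960;  3354 + 960 = 4314;  10026 + 4314 = 14340;  24940 + 14340 = 39280;  54554 + 39280 = 93834

93834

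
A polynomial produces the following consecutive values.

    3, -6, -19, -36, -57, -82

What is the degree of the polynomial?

First differences: -9, -13, -17, -21, -25
Second differences: -4, -4, -4, -4
The second differences are constant, so the polynomial has degree 2.

2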